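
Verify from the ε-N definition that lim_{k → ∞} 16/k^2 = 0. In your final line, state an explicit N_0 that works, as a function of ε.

N_0 = (16/ε)^{1/2}

Suppose ε > 0. For k ≥ 1, |16/k^2 − 0| = 16/k^2.
16/k^2 < ε ⇔ k^2 > 16/ε ⇔ k > (16/ε)^{1/2}.
Take N_0 = (16/ε)^{1/2}. Then k > N_0 implies 16/k^2 < ε.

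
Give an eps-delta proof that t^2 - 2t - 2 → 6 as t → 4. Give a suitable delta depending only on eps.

Let eps > 0. We want delta > 0 such that 0 < |t − 4| < delta implies |(t^2 - 2t - 2) − 6| < eps.
(t^2 - 2t - 2) − 6 = t^2 - 2t - 8 = (t − 4)(t + 2).
So |(t^2 - 2t - 2) − 6| = |t − 4|·|t + 2|.
Require delta ≤ 2. Then |t − 4| < 2 gives |t| < 6, and by the triangle inequality |t + 2| ≤ 6 + 2 = 8.
Hence |(t^2 - 2t - 2) − 6| ≤ 8|t − 4| < eps provided |t − 4| < eps/8.
Take delta = min(2, eps/8). Then 0 < |t − 4| < delta gives both |t − 4| < 2 and |t − 4| < eps/8, so |(t^2 - 2t - 2) − 6| < eps.

delta = min(2, eps/8)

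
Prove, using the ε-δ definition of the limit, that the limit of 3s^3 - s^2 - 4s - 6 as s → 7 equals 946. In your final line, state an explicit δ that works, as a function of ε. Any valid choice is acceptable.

δ = min(1, ε/488)

Let ε > 0. We want δ > 0 such that 0 < |s − 7| < δ implies |(3s^3 - s^2 - 4s - 6) − 946| < ε.
(3s^3 - s^2 - 4s - 6) − 946 = 3s^3 - s^2 - 4s - 952 = (s − 7)(3s^2 + 20s + 136).
So |(3s^3 - s^2 - 4s - 6) − 946| = |s − 7|·|3s^2 + 20s + 136|.
Assume first that |s − 7| < 1, so |s| < 8. Then |3s^2 + 20s + 136| ≤ 3·8^2 + 20·8 + 136 = 488.
Hence |(3s^3 - s^2 - 4s - 6) − 946| ≤ 488|s − 7| < ε provided |s − 7| < ε/488.
Choosing δ = min(1, ε/488) ensures both conditions, hence |(3s^3 - s^2 - 4s - 6) − 946| < ε.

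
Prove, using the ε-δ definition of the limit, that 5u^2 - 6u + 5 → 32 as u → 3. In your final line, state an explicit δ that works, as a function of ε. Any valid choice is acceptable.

Let ε > 0. We want δ > 0 such that 0 < |u − 3| < δ implies |(5u^2 - 6u + 5) − 32| < ε.
(5u^2 - 6u + 5) − 32 = 5u^2 - 6u - 27 = (u − 3)(5u + 9).
So |(5u^2 - 6u + 5) − 32| = |u − 3|·|5u + 9|.
Assume first that |u − 3| < 2, so |u| < 5. Then |5u + 9| ≤ 5·5 + 9 = 34.
Hence |(5u^2 - 6u + 5) − 32| ≤ 34|u − 3| < ε provided |u − 3| < ε/34.
Take δ = min(2, ε/34). Then 0 < |u − 3| < δ gives both |u − 3| < 2 and |u − 3| < ε/34, so |(5u^2 - 6u + 5) − 32| < ε.

δ = min(2, ε/34)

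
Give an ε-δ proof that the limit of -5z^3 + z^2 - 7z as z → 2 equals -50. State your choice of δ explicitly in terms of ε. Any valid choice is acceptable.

δ = min(2, ε/141)

Let ε > 0 be given. We want δ > 0 such that 0 < |z − 2| < δ implies |(-5z^3 + z^2 - 7z) + 50| < ε.
(-5z^3 + z^2 - 7z) + 50 = -5z^3 + z^2 - 7z + 50 = (z − 2)(-5z^2 - 9z - 25).
So |(-5z^3 + z^2 - 7z) + 50| = |z − 2|·|-5z^2 - 9z - 25|.
Assume first that |z − 2| < 2, so |z| < 4. Then |-5z^2 - 9z - 25| ≤ 5·4^2 + 9·4 + 25 = 141.
Hence |(-5z^3 + z^2 - 7z) + 50| ≤ 141|z − 2| < ε provided |z − 2| < ε/141.
Choosing δ = min(2, ε/141) ensures both conditions, hence |(-5z^3 + z^2 - 7z) + 50| < ε.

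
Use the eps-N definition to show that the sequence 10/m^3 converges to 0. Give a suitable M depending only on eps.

M = (10/eps)^{1/3}

Suppose eps > 0. For m ≥ 1, |10/m^3 − 0| = 10/m^3.
10/m^3 < eps ⇔ m^3 > 10/eps ⇔ m > (10/eps)^{1/3}.
Take M = (10/eps)^{1/3}. Then m > M implies 10/m^3 < eps.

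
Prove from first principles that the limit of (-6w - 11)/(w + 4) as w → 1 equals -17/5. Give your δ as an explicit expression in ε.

δ = min(5/2, (25/26)ε)

Let ε > 0 be given. We want δ > 0 with 0 < |w − 1| < δ ⇒ |(-6w - 11)/(w + 4) + 17/5| < ε.
Combining over a common denominator, (-6w - 11)/(w + 4) + 17/5 = [(-6w - 11)·5 − (-17)·(w + 4)] / [5·(w + 4)] = -13(w − 1) / (5(w + 4)).
So |(-6w - 11)/(w + 4) + 17/5| = 13|w − 1| / (5·|w + 4|).
Require δ ≤ 5/2, so |w + 4| ≥ |5| − |w − 1| > 5 − 5/2 = 5/2.
Hence |(-6w - 11)/(w + 4) + 17/5| < 13|w − 1|/(5·(5/2)) = (26/25)|w − 1|, which is < ε once |w − 1| < (25/26)ε.
Take δ = min(5/2, (25/26)ε). Then 0 < |w − 1| < δ forces both bounds, so |(-6w - 11)/(w + 4) + 17/5| < ε.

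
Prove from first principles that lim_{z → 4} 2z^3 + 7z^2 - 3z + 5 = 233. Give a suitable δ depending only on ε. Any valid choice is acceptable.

δ = min(1, ε/182)

Let ε > 0 be given. We want δ > 0 such that 0 < |z − 4| < δ implies |(2z^3 + 7z^2 - 3z + 5) − 233| < ε.
(2z^3 + 7z^2 - 3z + 5) − 233 = 2z^3 + 7z^2 - 3z - 228 = (z − 4)(2z^2 + 15z + 57).
So |(2z^3 + 7z^2 - 3z + 5) − 233| = |z − 4|·|2z^2 + 15z + 57|.
Require δ ≤ 1. Then |z − 4| < 1 gives |z| < 5, and by the triangle inequality |2z^2 + 15z + 57| ≤ 2·5^2 + 15·5 + 57 = 182.
Hence |(2z^3 + 7z^2 - 3z + 5) − 233| ≤ 182|z − 4| < ε provided |z − 4| < ε/182.
Take δ = min(1, ε/182). Then 0 < |z − 4| < δ gives both |z − 4| < 1 and |z − 4| < ε/182, so |(2z^3 + 7z^2 - 3z + 5) − 233| < ε.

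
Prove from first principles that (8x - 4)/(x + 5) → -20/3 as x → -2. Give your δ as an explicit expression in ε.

Let ε > 0. We want δ > 0 with 0 < |x + 2| < δ ⇒ |(8x - 4)/(x + 5) + 20/3| < ε.
Combining over a common denominator, (8x - 4)/(x + 5) + 20/3 = [(8x - 4)·3 − (-20)·(x + 5)] / [3·(x + 5)] = 44(x + 2) / (3(x + 5)).
So |(8x - 4)/(x + 5) + 20/3| = 44|x + 2| / (3·|x + 5|).
Restrict δ ≤ 3/2. Then |x + 2| < 3/2 gives |x + 5| = |(x + 2) + 3| ≥ 3 − 3/2 = 3/2.
Hence |(8x - 4)/(x + 5) + 20/3| < 44|x + 2|/(3·(3/2)) = (88/9)|x + 2|, which is < ε once |x + 2| < (9/88)ε.
Take δ = min(3/2, (9/88)ε). Then 0 < |x + 2| < δ forces both bounds, so |(8x - 4)/(x + 5) + 20/3| < ε.

δ = min(3/2, (9/88)ε)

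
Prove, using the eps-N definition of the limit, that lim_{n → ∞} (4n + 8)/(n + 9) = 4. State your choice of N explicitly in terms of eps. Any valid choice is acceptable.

Fix eps > 0. For n ≥ 1, |(4n + 8)/(n + 9) − 4| = |-28|/((n + 9)) = 28/((n + 9)).
Since n + 9 ≥ n for n ≥ 1, this is ≤ 28/(n) = 28/n.
So |(4n + 8)/(n + 9) − 4| < eps whenever n > 28/eps.
Take N = 28/eps. If n > N then |(4n + 8)/(n + 9) − 4| ≤ 28/n < eps.

N = 28/eps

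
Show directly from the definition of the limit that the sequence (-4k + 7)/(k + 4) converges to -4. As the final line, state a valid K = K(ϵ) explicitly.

K = 23/ϵ

Let ϵ > 0 be given. For k ≥ 1, |(-4k + 7)/(k + 4) + 4| = |23|/((k + 4)) = 23/((k + 4)).
Since k + 4 ≥ k for k ≥ 1, this is ≤ 23/(k) = 23/k.
So |(-4k + 7)/(k + 4) + 4| < ϵ whenever k > 23/ϵ.
Take K = 23/ϵ. If k > K then |(-4k + 7)/(k + 4) + 4| ≤ 23/k < ϵ.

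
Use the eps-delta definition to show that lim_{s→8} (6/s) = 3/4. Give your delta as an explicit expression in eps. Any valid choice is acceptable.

delta = min(4, (16/3)eps)

Fix eps > 0. We seek delta > 0 such that 0 < |s − 8| < delta implies |6/s − (3/4)| < eps.
|6/s − (3/4)| = 6·|8 − s|/(8·|s|) = 6|s − 8|/(8|s|).
Restrict delta ≤ 4. Then |s − 8| < 4 gives |s| > 4, so 8|s| > 32.
Then |6/s − (3/4)| < 6|s − 8|/32, which is < eps when |s − 8| < (16/3)eps.
Take delta = min(4, (16/3)eps). Then 0 < |s − 8| < delta gives both |s − 8| < 4 and |s − 8| < (16/3)eps, so |6/s − (3/4)| < eps.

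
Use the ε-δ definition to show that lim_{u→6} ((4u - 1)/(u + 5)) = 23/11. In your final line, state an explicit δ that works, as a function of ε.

δ = min(11/2, (121/42)ε)

Let ε > 0. We want δ > 0 with 0 < |u − 6| < δ ⇒ |(4u - 1)/(u + 5) − (23/11)| < ε.
Combining over a common denominator, (4u - 1)/(u + 5) − (23/11) = [(4u - 1)·11 − 23·(u + 5)] / [11·(u + 5)] = 21(u − 6) / (11(u + 5)).
So |(4u - 1)/(u + 5) − (23/11)| = 21|u − 6| / (11·|u + 5|).
Restrict δ ≤ 11/2. Then |u − 6| < 11/2 gives |u + 5| = |(u − 6) + 11| ≥ 11 − 11/2 = 11/2.
Hence |(4u - 1)/(u + 5) − (23/11)| < 21|u − 6|/(11·(11/2)) = (42/121)|u − 6|, which is < ε once |u − 6| < (121/42)ε.
Take δ = min(11/2, (121/42)ε). Then 0 < |u − 6| < δ forces both bounds, so |(4u - 1)/(u + 5) − (23/11)| < ε.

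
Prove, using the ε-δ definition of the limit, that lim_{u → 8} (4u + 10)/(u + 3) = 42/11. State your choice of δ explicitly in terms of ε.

Let ε > 0. We want δ > 0 with 0 < |u − 8| < δ ⇒ |(4u + 10)/(u + 3) − (42/11)| < ε.
Combining over a common denominator, (4u + 10)/(u + 3) − (42/11) = [(4u + 10)·11 − 42·(u + 3)] / [11·(u + 3)] = 2(u − 8) / (11(u + 3)).
So |(4u + 10)/(u + 3) − (42/11)| = 2|u − 8| / (11·|u + 3|).
Restrict δ ≤ 11/2. Then |u − 8| < 11/2 gives |u + 3| = |(u − 8) + 11| ≥ 11 − 11/2 = 11/2.
Hence |(4u + 10)/(u + 3) − (42/11)| < 2|u − 8|/(11·(11/2)) = (4/121)|u − 8|, which is < ε once |u − 8| < (121/4)ε.
Take δ = min(11/2, (121/4)ε). Then 0 < |u − 8| < δ forces both bounds, so |(4u + 10)/(u + 3) − (42/11)| < ε.

δ = min(11/2, (121/4)ε)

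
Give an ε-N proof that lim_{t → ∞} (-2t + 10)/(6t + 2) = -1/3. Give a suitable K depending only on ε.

K = (16/9)/ε

Fix ε > 0. We seek K > 0 such that t > K implies |(-2t + 10)/(6t + 2) + 1/3| < ε.
(-2t + 10)/(6t + 2) + 1/3 = (6(-2t + 10) − (-2)(6t + 2)) / (6(6t + 2)) = 64/(6(6t + 2)).
For t > 0 we have 6t + 2 > 6t, so |(-2t + 10)/(6t + 2) + 1/3| = 64/(6(6t + 2)) < 64/(6·6t) = (16/9)/t.
Thus |(-2t + 10)/(6t + 2) + 1/3| < ε whenever t > (16/9)/ε.
Take K = (16/9)/ε. If t > K then |(-2t + 10)/(6t + 2) + 1/3| < (16/9)/t < ε.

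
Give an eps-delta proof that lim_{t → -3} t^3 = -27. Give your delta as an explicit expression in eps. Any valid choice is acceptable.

Fix eps > 0. We seek delta > 0 with 0 < |t + 3| < delta ⇒ |t^3 + 27| < eps.
Factor: t^3 + 27 = (t + 3)(t^2 - 3t + 9), so |t^3 + 27| = |t + 3|·|t^2 - 3t + 9|.
Restrict delta ≤ 2. Then |t + 3| < 2 gives |t| < 5, so by the triangle inequality |t^2 - 3t + 9| ≤ 5^2 + 3·5 + 9 = 49.
Hence |t^3 + 27| ≤ 49|t + 3|, which is < eps once |t + 3| < eps/49.
Take delta = min(2, eps/49). If 0 < |t + 3| < delta then both bounds hold and |t^3 + 27| ≤ 49|t + 3| < 49·(eps/49) = eps.

delta = min(2, eps/49)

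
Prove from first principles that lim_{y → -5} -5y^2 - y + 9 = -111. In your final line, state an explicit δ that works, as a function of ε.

Fix ε > 0. We want δ > 0 such that 0 < |y + 5| < δ implies |(-5y^2 - y + 9) + 111| < ε.
(-5y^2 - y + 9) + 111 = -5y^2 - y + 120 = (y + 5)(-5y + 24).
So |(-5y^2 - y + 9) + 111| = |y + 5|·|-5y + 24|.
Assume first that |y + 5| < 1, so |y| < 6. Then |-5y + 24| ≤ 5·6 + 24 = 54.
Hence |(-5y^2 - y + 9) + 111| ≤ 54|y + 5| < ε provided |y + 5| < ε/54.
Take δ = min(1, ε/54). Then 0 < |y + 5| < δ gives both |y + 5| < 1 and |y + 5| < ε/54, so |(-5y^2 - y + 9) + 111| < ε.

δ = min(1, ε/54)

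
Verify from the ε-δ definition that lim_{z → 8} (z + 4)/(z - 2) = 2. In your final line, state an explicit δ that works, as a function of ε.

Let ε > 0. We want δ > 0 with 0 < |z − 8| < δ ⇒ |(z + 4)/(z - 2) − 2| < ε.
Combining over a common denominator, (z + 4)/(z - 2) − 2 = [(z + 4)·6 − 12·(z - 2)] / [6·(z - 2)] = -6(z − 8) / (6(z - 2)).
So |(z + 4)/(z - 2) − 2| = 6|z − 8| / (6·|z − 2|).
Require δ ≤ 3, so |z − 2| ≥ |6| − |z − 8| > 6 − 3 = 3.
Hence |(z + 4)/(z - 2) − 2| < 6|z − 8|/(6·3) = (1/3)|z − 8|, which is < ε once |z − 8| < 3ε.
Take δ = min(3, 3ε). Then 0 < |z − 8| < δ forces both bounds, so |(z + 4)/(z - 2) − 2| < ε.

δ = min(3, 3ε)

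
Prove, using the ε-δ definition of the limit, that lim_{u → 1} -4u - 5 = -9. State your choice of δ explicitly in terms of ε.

Fix ε > 0. We need δ > 0 so that 0 < |u − 1| < δ implies |(-4u - 5) + 9| < ε.
|(-4u - 5) + 9| = |-4u + 4| = 4|u − 1|.
So 4|u − 1| < ε exactly when |u − 1| < ε/4.
Take δ = ε/4. If 0 < |u − 1| < δ then |(-4u - 5) + 9| = 4|u − 1| < 4·(ε/4) = ε.

δ = ε/4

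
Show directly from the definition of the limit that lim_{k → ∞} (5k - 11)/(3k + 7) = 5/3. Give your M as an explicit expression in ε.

Let ε > 0. For k ≥ 1, |(5k - 11)/(3k + 7) − (5/3)| = |-68|/(3(3k + 7)) = 68/(3(3k + 7)).
Since 3k + 7 ≥ 3k for k ≥ 1, this is ≤ 68/(3·3k) = (68/9)/k.
So |(5k - 11)/(3k + 7) − (5/3)| < ε whenever k > (68/9)/ε.
Take M = (68/9)/ε. If k > M then |(5k - 11)/(3k + 7) − (5/3)| ≤ (68/9)/k < ε.

M = (68/9)/ε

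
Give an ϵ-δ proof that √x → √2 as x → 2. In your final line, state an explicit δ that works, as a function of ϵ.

δ = min(2, √2·ϵ)

Let ϵ > 0 be given. We want δ > 0 such that 0 < |x − 2| < δ implies |√x − √2| < ϵ.
Multiplying by the conjugate, |√x − √2| = |x − 2|/(√x + √2).
Restrict δ ≤ 2 so that |x − 2| < 2 forces x > 0, and then √x + √2 > √2.
Hence |√x − √2| < |x − 2|/√2, which is < ϵ once |x − 2| < √2·ϵ.
Take δ = min(2, √2·ϵ). If 0 < |x − 2| < δ then x > 0 and |√x − √2| < |x − 2|/√2 < ϵ.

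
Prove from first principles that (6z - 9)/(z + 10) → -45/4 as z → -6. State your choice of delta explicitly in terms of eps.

Let eps > 0. We want delta > 0 with 0 < |z + 6| < delta ⇒ |(6z - 9)/(z + 10) + 45/4| < eps.
Combining over a common denominator, (6z - 9)/(z + 10) + 45/4 = [(6z - 9)·4 − (-45)·(z + 10)] / [4·(z + 10)] = 69(z + 6) / (4(z + 10)).
So |(6z - 9)/(z + 10) + 45/4| = 69|z + 6| / (4·|z + 10|).
Restrict delta ≤ 2. Then |z + 6| < 2 gives |z + 10| = |(z + 6) + 4| ≥ 4 − 2 = 2.
Hence |(6z - 9)/(z + 10) + 45/4| < 69|z + 6|/(4·2) = (69/8)|z + 6|, which is < eps once |z + 6| < (8/69)eps.
Take delta = min(2, (8/69)eps). Then 0 < |z + 6| < delta forces both bounds, so |(6z - 9)/(z + 10) + 45/4| < eps.

delta = min(2, (8/69)eps)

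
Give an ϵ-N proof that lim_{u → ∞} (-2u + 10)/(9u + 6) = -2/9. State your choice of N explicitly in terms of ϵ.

Fix ϵ > 0. We seek N > 0 such that u > N implies |(-2u + 10)/(9u + 6) + 2/9| < ϵ.
(-2u + 10)/(9u + 6) + 2/9 = (9(-2u + 10) − (-2)(9u + 6)) / (9(9u + 6)) = 102/(9(9u + 6)).
For u > 0 we have 9u + 6 > 9u, so |(-2u + 10)/(9u + 6) + 2/9| = 102/(9(9u + 6)) < 102/(9·9u) = (34/27)/u.
Thus |(-2u + 10)/(9u + 6) + 2/9| < ϵ whenever u > (34/27)/ϵ.
Take N = (34/27)/ϵ. If u > N then |(-2u + 10)/(9u + 6) + 2/9| < (34/27)/u < ϵ.

N = (34/27)/ϵ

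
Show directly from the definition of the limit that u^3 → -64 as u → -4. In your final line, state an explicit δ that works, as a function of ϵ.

δ = min(1, ϵ/61)

Suppose ϵ > 0. We seek δ > 0 with 0 < |u + 4| < δ ⇒ |u^3 + 64| < ϵ.
Factor: u^3 + 64 = (u + 4)(u^2 - 4u + 16), so |u^3 + 64| = |u + 4|·|u^2 - 4u + 16|.
Impose δ ≤ 1 so that |u| < 5; then |u^2 - 4u + 16| ≤ 61.
Hence |u^3 + 64| ≤ 61|u + 4|, which is < ϵ once |u + 4| < ϵ/61.
Take δ = min(1, ϵ/61). If 0 < |u + 4| < δ then both bounds hold and |u^3 + 64| ≤ 61|u + 4| < 61·(ϵ/61) = ϵ.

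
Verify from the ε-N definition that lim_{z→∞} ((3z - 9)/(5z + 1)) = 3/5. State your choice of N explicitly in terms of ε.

Fix ε > 0. We seek N > 0 such that z > N implies |(3z - 9)/(5z + 1) − (3/5)| < ε.
(3z - 9)/(5z + 1) − (3/5) = (5(3z - 9) − 3(5z + 1)) / (5(5z + 1)) = -48/(5(5z + 1)).
For z > 0 we have 5z + 1 > 5z, so |(3z - 9)/(5z + 1) − (3/5)| = 48/(5(5z + 1)) < 48/(5·5z) = (48/25)/z.
Thus |(3z - 9)/(5z + 1) − (3/5)| < ε whenever z > (48/25)/ε.
Take N = (48/25)/ε. If z > N then |(3z - 9)/(5z + 1) − (3/5)| < (48/25)/z < ε.

N = (48/25)/ε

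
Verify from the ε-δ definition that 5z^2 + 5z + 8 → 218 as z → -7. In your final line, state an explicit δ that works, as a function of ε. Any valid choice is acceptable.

δ = min(1, ε/70)

Suppose ε > 0. We want δ > 0 such that 0 < |z + 7| < δ implies |(5z^2 + 5z + 8) − 218| < ε.
(5z^2 + 5z + 8) − 218 = 5z^2 + 5z - 210 = (z + 7)(5z - 30).
So |(5z^2 + 5z + 8) − 218| = |z + 7|·|5z - 30|.
Require δ ≤ 1. Then |z + 7| < 1 gives |z| < 8, and by the triangle inequality |5z - 30| ≤ 5·8 + 30 = 70.
Hence |(5z^2 + 5z + 8) − 218| ≤ 70|z + 7| < ε provided |z + 7| < ε/70.
Choosing δ = min(1, ε/70) ensures both conditions, hence |(5z^2 + 5z + 8) − 218| < ε.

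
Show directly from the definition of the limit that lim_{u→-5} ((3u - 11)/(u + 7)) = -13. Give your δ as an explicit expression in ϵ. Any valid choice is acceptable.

δ = min(1, (1/16)ϵ)

Let ϵ > 0 be given. We want δ > 0 with 0 < |u + 5| < δ ⇒ |(3u - 11)/(u + 7) + 13| < ϵ.
Combining over a common denominator, (3u - 11)/(u + 7) + 13 = [(3u - 11)·2 − (-26)·(u + 7)] / [2·(u + 7)] = 32(u + 5) / (2(u + 7)).
So |(3u - 11)/(u + 7) + 13| = 32|u + 5| / (2·|u + 7|).
Restrict δ ≤ 1. Then |u + 5| < 1 gives |u + 7| = |(u + 5) + 2| ≥ 2 − 1 = 1.
Hence |(3u - 11)/(u + 7) + 13| < 32|u + 5|/(2·1) = 16|u + 5|, which is < ϵ once |u + 5| < (1/16)ϵ.
Take δ = min(1, (1/16)ϵ). Then 0 < |u + 5| < δ forces both bounds, so |(3u - 11)/(u + 7) + 13| < ϵ.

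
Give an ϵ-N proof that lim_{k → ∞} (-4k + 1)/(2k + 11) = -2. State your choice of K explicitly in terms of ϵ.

Let ϵ > 0. For k ≥ 1, |(-4k + 1)/(2k + 11) + 2| = |46|/(2(2k + 11)) = 46/(2(2k + 11)).
Since 2k + 11 ≥ 2k for k ≥ 1, this is ≤ 46/(2·2k) = (23/2)/k.
So |(-4k + 1)/(2k + 11) + 2| < ϵ whenever k > (23/2)/ϵ.
Take K = (23/2)/ϵ. If k > K then |(-4k + 1)/(2k + 11) + 2| ≤ (23/2)/k < ϵ.

K = (23/2)/ϵ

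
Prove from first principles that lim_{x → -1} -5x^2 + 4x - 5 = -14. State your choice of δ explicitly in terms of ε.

Let ε > 0. We want δ > 0 such that 0 < |x + 1| < δ implies |(-5x^2 + 4x - 5) + 14| < ε.
(-5x^2 + 4x - 5) + 14 = -5x^2 + 4x + 9 = (x + 1)(-5x + 9).
So |(-5x^2 + 4x - 5) + 14| = |x + 1|·|-5x + 9|.
Assume first that |x + 1| < 1, so |x| < 2. Then |-5x + 9| ≤ 5·2 + 9 = 19.
Hence |(-5x^2 + 4x - 5) + 14| ≤ 19|x + 1| < ε provided |x + 1| < ε/19.
Take δ = min(1, ε/19). Then 0 < |x + 1| < δ gives both |x + 1| < 1 and |x + 1| < ε/19, so |(-5x^2 + 4x - 5) + 14| < ε.

δ = min(1, ε/19)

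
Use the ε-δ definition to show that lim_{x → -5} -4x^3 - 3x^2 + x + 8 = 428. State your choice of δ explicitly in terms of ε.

Let ε > 0. We want δ > 0 such that 0 < |x + 5| < δ implies |(-4x^3 - 3x^2 + x + 8) − 428| < ε.
(-4x^3 - 3x^2 + x + 8) − 428 = -4x^3 - 3x^2 + x - 420 = (x + 5)(-4x^2 + 17x - 84).
So |(-4x^3 - 3x^2 + x + 8) − 428| = |x + 5|·|-4x^2 + 17x - 84|.
Require δ ≤ 1. Then |x + 5| < 1 gives |x| < 6, and by the triangle inequality |-4x^2 + 17x - 84| ≤ 4·6^2 + 17·6 + 84 = 330.
Hence |(-4x^3 - 3x^2 + x + 8) − 428| ≤ 330|x + 5| < ε provided |x + 5| < ε/330.
Choosing δ = min(1, ε/330) ensures both conditions, hence |(-4x^3 - 3x^2 + x + 8) − 428| < ε.

δ = min(1, ε/330)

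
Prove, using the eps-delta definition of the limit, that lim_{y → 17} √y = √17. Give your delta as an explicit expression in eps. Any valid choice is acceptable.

delta = min(17, √17·eps)

Fix eps > 0. We want delta > 0 such that 0 < |y − 17| < delta implies |√y − √17| < eps.
Multiplying by the conjugate, |√y − √17| = |y − 17|/(√y + √17).
Restrict delta ≤ 17 so that |y − 17| < 17 forces y > 0, and then √y + √17 > √17.
Hence |√y − √17| < |y − 17|/√17, which is < eps once |y − 17| < √17·eps.
Take delta = min(17, √17·eps). If 0 < |y − 17| < delta then y > 0 and |√y − √17| < |y − 17|/√17 < eps.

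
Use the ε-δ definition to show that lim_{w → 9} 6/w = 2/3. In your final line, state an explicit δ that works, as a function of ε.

Let ε > 0 be given. We seek δ > 0 such that 0 < |w − 9| < δ implies |6/w − (2/3)| < ε.
|6/w − (2/3)| = 6·|9 − w|/(9·|w|) = 6|w − 9|/(9|w|).
Require δ ≤ 9/2 so that |w| > 9 − 9/2 = 9/2, hence 9|w| > 81/2.
Then |6/w − (2/3)| < 6|w − 9|/(81/2), which is < ε when |w − 9| < (27/4)ε.
Take δ = min(9/2, (27/4)ε). Then 0 < |w − 9| < δ gives both |w − 9| < 9/2 and |w − 9| < (27/4)ε, so |6/w − (2/3)| < ε.

δ = min(9/2, (27/4)ε)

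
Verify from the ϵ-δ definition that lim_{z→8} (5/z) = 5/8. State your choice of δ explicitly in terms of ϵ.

Fix ϵ > 0. We seek δ > 0 such that 0 < |z − 8| < δ implies |5/z − (5/8)| < ϵ.
|5/z − (5/8)| = 5·|8 − z|/(8·|z|) = 5|z − 8|/(8|z|).
Restrict δ ≤ 4. Then |z − 8| < 4 gives |z| > 4, so 8|z| > 32.
Then |5/z − (5/8)| < 5|z − 8|/32, which is < ϵ when |z − 8| < (32/5)ϵ.
Take δ = min(4, (32/5)ϵ). Then 0 < |z − 8| < δ gives both |z − 8| < 4 and |z − 8| < (32/5)ϵ, so |5/z − (5/8)| < ϵ.

δ = min(4, (32/5)ϵ)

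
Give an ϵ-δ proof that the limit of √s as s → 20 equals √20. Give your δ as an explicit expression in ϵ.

δ = min(20, √20·ϵ)

Let ϵ > 0. We want δ > 0 such that 0 < |s − 20| < δ implies |√s − √20| < ϵ.
Multiplying by the conjugate, |√s − √20| = |s − 20|/(√s + √20).
Restrict δ ≤ 20 so that |s − 20| < 20 forces s > 0, and then √s + √20 > √20.
Hence |√s − √20| < |s − 20|/√20, which is < ϵ once |s − 20| < √20·ϵ.
Take δ = min(20, √20·ϵ). If 0 < |s − 20| < δ then s > 0 and |√s − √20| < |s − 20|/√20 < ϵ.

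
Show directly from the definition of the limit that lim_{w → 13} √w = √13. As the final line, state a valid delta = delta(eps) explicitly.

Let eps > 0 be given. We want delta > 0 such that 0 < |w − 13| < delta implies |√w − √13| < eps.
Multiplying by the conjugate, |√w − √13| = |w − 13|/(√w + √13).
Restrict delta ≤ 13 so that |w − 13| < 13 forces w > 0, and then √w + √13 > √13.
Hence |√w − √13| < |w − 13|/√13, which is < eps once |w − 13| < √13·eps.
Take delta = min(13, √13·eps). If 0 < |w − 13| < delta then w > 0 and |√w − √13| < |w − 13|/√13 < eps.

delta = min(13, √13·eps)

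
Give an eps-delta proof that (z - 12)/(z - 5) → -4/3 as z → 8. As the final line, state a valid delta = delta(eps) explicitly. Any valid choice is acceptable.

Fix eps > 0. We want delta > 0 with 0 < |z − 8| < delta ⇒ |(z - 12)/(z - 5) + 4/3| < eps.
Combining over a common denominator, (z - 12)/(z - 5) + 4/3 = [(z - 12)·3 − (-4)·(z - 5)] / [3·(z - 5)] = 7(z − 8) / (3(z - 5)).
So |(z - 12)/(z - 5) + 4/3| = 7|z − 8| / (3·|z − 5|).
Require delta ≤ 3/2, so |z − 5| ≥ |3| − |z − 8| > 3 − 3/2 = 3/2.
Hence |(z - 12)/(z - 5) + 4/3| < 7|z − 8|/(3·(3/2)) = (14/9)|z − 8|, which is < eps once |z − 8| < (9/14)eps.
Take delta = min(3/2, (9/14)eps). Then 0 < |z − 8| < delta forces both bounds, so |(z - 12)/(z - 5) + 4/3| < eps.

delta = min(3/2, (9/14)eps)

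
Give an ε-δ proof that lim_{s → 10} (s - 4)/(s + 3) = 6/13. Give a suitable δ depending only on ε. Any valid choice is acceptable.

Let ε > 0 be given. We want δ > 0 with 0 < |s − 10| < δ ⇒ |(s - 4)/(s + 3) − (6/13)| < ε.
Combining over a common denominator, (s - 4)/(s + 3) − (6/13) = [(s - 4)·13 − 6·(s + 3)] / [13·(s + 3)] = 7(s − 10) / (13(s + 3)).
So |(s - 4)/(s + 3) − (6/13)| = 7|s − 10| / (13·|s + 3|).
Require δ ≤ 13/2, so |s + 3| ≥ |13| − |s − 10| > 13 − 13/2 = 13/2.
Hence |(s - 4)/(s + 3) − (6/13)| < 7|s − 10|/(13·(13/2)) = (14/169)|s − 10|, which is < ε once |s − 10| < (169/14)ε.
Take δ = min(13/2, (169/14)ε). Then 0 < |s − 10| < δ forces both bounds, so |(s - 4)/(s + 3) − (6/13)| < ε.

δ = min(13/2, (169/14)ε)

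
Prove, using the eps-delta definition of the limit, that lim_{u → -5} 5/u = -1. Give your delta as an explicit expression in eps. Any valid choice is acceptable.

Suppose eps > 0. We seek delta > 0 such that 0 < |u + 5| < delta implies |5/u + 1| < eps.
|5/u + 1| = 5·|-5 − u|/(5·|u|) = 5|u + 5|/(5|u|).
Restrict delta ≤ 5/2. Then |u + 5| < 5/2 gives |u| > 5/2, so 5|u| > 25/2.
Then |5/u + 1| < 5|u + 5|/(25/2), which is < eps when |u + 5| < (5/2)eps.
Take delta = min(5/2, (5/2)eps). Then 0 < |u + 5| < delta gives both |u + 5| < 5/2 and |u + 5| < (5/2)eps, so |5/u + 1| < eps.

delta = min(5/2, (5/2)eps)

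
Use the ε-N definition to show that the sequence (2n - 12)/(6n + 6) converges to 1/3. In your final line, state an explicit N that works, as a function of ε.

N = (7/3)/ε

Let ε > 0. For n ≥ 1, |(2n - 12)/(6n + 6) − (1/3)| = |-84|/(6(6n + 6)) = 84/(6(6n + 6)).
Since 6n + 6 ≥ 6n for n ≥ 1, this is ≤ 84/(6·6n) = (7/3)/n.
So |(2n - 12)/(6n + 6) − (1/3)| < ε whenever n > (7/3)/ε.
Take N = (7/3)/ε. If n > N then |(2n - 12)/(6n + 6) − (1/3)| ≤ (7/3)/n < ε.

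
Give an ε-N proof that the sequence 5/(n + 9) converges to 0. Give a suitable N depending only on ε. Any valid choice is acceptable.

Let ε > 0. For n ≥ 1, |5/(n + 9) − 0| = 5/(n + 9) ≤ 5/n.
We need 5/n < ε, i.e. n > 5/ε.
Take N = 5/ε. If n > N then |5/(n + 9)| ≤ 5/n < ε.

N = 5/ε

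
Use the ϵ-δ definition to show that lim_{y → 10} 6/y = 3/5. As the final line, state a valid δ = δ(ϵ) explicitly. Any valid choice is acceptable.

Let ϵ > 0 be given. We seek δ > 0 such that 0 < |y − 10| < δ implies |6/y − (3/5)| < ϵ.
|6/y − (3/5)| = 6·|10 − y|/(10·|y|) = 6|y − 10|/(10|y|).
Require δ ≤ 5 so that |y| > 10 − 5 = 5, hence 10|y| > 50.
Then |6/y − (3/5)| < 6|y − 10|/50, which is < ϵ when |y − 10| < (25/3)ϵ.
Take δ = min(5, (25/3)ϵ). Then 0 < |y − 10| < δ gives both |y − 10| < 5 and |y − 10| < (25/3)ϵ, so |6/y − (3/5)| < ϵ.

δ = min(5, (25/3)ϵ)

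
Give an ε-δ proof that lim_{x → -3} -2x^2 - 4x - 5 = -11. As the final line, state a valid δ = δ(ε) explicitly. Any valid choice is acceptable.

δ = min(1, ε/10)

Let ε > 0. We want δ > 0 such that 0 < |x + 3| < δ implies |(-2x^2 - 4x - 5) + 11| < ε.
(-2x^2 - 4x - 5) + 11 = -2x^2 - 4x + 6 = (x + 3)(-2x + 2).
So |(-2x^2 - 4x - 5) + 11| = |x + 3|·|-2x + 2|.
Require δ ≤ 1. Then |x + 3| < 1 gives |x| < 4, and by the triangle inequality |-2x + 2| ≤ 2·4 + 2 = 10.
Hence |(-2x^2 - 4x - 5) + 11| ≤ 10|x + 3| < ε provided |x + 3| < ε/10.
Take δ = min(1, ε/10). Then 0 < |x + 3| < δ gives both |x + 3| < 1 and |x + 3| < ε/10, so |(-2x^2 - 4x - 5) + 11| < ε.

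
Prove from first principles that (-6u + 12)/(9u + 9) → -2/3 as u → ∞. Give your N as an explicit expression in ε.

Fix ε > 0. We seek N > 0 such that u > N implies |(-6u + 12)/(9u + 9) + 2/3| < ε.
(-6u + 12)/(9u + 9) + 2/3 = (9(-6u + 12) − (-6)(9u + 9)) / (9(9u + 9)) = 162/(9(9u + 9)).
For u > 0 we have 9u + 9 > 9u, so |(-6u + 12)/(9u + 9) + 2/3| = 162/(9(9u + 9)) < 162/(9·9u) = 2/u.
Thus |(-6u + 12)/(9u + 9) + 2/3| < ε whenever u > 2/ε.
Take N = 2/ε. If u > N then |(-6u + 12)/(9u + 9) + 2/3| < 2/u < ε.

N = 2/ε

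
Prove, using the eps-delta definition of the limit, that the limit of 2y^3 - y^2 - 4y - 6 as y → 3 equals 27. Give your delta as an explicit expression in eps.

delta = min(1, eps/63)

Fix eps > 0. We want delta > 0 such that 0 < |y − 3| < delta implies |(2y^3 - y^2 - 4y - 6) − 27| < eps.
(2y^3 - y^2 - 4y - 6) − 27 = 2y^3 - y^2 - 4y - 33 = (y − 3)(2y^2 + 5y + 11).
So |(2y^3 - y^2 - 4y - 6) − 27| = |y − 3|·|2y^2 + 5y + 11|.
Assume first that |y − 3| < 1, so |y| < 4. Then |2y^2 + 5y + 11| ≤ 2·4^2 + 5·4 + 11 = 63.
Hence |(2y^3 - y^2 - 4y - 6) − 27| ≤ 63|y − 3| < eps provided |y − 3| < eps/63.
Take delta = min(1, eps/63). Then 0 < |y − 3| < delta gives both |y − 3| < 1 and |y − 3| < eps/63, so |(2y^3 - y^2 - 4y - 6) − 27| < eps.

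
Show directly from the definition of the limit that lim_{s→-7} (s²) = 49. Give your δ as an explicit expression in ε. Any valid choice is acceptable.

Let ε > 0 be given. We seek δ > 0 with 0 < |s + 7| < δ ⇒ |s² − 49| < ε.
Factor: s² − 49 = (s + 7)(s - 7), so |s² − 49| = |s + 7|·|s - 7|.
Impose δ ≤ 1 so that |s| < 8; then |s - 7| ≤ 15.
Hence |s² − 49| ≤ 15|s + 7|, which is < ε once |s + 7| < ε/15.
Take δ = min(1, ε/15). If 0 < |s + 7| < δ then both bounds hold and |s² − 49| ≤ 15|s + 7| < 15·(ε/15) = ε.

δ = min(1, ε/15)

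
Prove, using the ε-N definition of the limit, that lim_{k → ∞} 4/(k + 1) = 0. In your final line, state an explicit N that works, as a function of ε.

Let ε > 0 be given. For k ≥ 1, |4/(k + 1) − 0| = 4/(k + 1) ≤ 4/k.
We need 4/k < ε, i.e. k > 4/ε.
Take N = 4/ε. If k > N then |4/(k + 1)| ≤ 4/k < ε.

N = 4/ε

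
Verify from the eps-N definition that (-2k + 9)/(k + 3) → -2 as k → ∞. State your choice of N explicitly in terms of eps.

N = 15/eps

Let eps > 0 be given. For k ≥ 1, |(-2k + 9)/(k + 3) + 2| = |15|/((k + 3)) = 15/((k + 3)).
Since k + 3 ≥ k for k ≥ 1, this is ≤ 15/(k) = 15/k.
So |(-2k + 9)/(k + 3) + 2| < eps whenever k > 15/eps.
Take N = 15/eps. If k > N then |(-2k + 9)/(k + 3) + 2| ≤ 15/k < eps.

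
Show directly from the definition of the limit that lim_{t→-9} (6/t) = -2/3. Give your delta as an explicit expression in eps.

delta = min(9/2, (27/4)eps)

Fix eps > 0. We seek delta > 0 such that 0 < |t + 9| < delta implies |6/t + 2/3| < eps.
|6/t + 2/3| = 6·|-9 − t|/(9·|t|) = 6|t + 9|/(9|t|).
Restrict delta ≤ 9/2. Then |t + 9| < 9/2 gives |t| > 9/2, so 9|t| > 81/2.
Then |6/t + 2/3| < 6|t + 9|/(81/2), which is < eps when |t + 9| < (27/4)eps.
Take delta = min(9/2, (27/4)eps). Then 0 < |t + 9| < delta gives both |t + 9| < 9/2 and |t + 9| < (27/4)eps, so |6/t + 2/3| < eps.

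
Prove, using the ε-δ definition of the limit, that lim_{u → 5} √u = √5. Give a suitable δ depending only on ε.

δ = min(5, √5·ε)

Let ε > 0. We want δ > 0 such that 0 < |u − 5| < δ implies |√u − √5| < ε.
Rationalise: √u − √5 = (u − 5)/(√u + √5), so |√u − √5| = |u − 5|/(√u + √5).
Restrict δ ≤ 5 so that |u − 5| < 5 forces u > 0, and then √u + √5 > √5.
Hence |√u − √5| < |u − 5|/√5, which is < ε once |u − 5| < √5·ε.
Take δ = min(5, √5·ε). If 0 < |u − 5| < δ then u > 0 and |√u − √5| < |u − 5|/√5 < ε.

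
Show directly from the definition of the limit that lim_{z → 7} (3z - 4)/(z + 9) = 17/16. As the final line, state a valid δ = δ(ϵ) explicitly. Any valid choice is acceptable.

Fix ϵ > 0. We want δ > 0 with 0 < |z − 7| < δ ⇒ |(3z - 4)/(z + 9) − (17/16)| < ϵ.
Combining over a common denominator, (3z - 4)/(z + 9) − (17/16) = [(3z - 4)·16 − 17·(z + 9)] / [16·(z + 9)] = 31(z − 7) / (16(z + 9)).
So |(3z - 4)/(z + 9) − (17/16)| = 31|z − 7| / (16·|z + 9|).
Require δ ≤ 8, so |z + 9| ≥ |16| − |z − 7| > 16 − 8 = 8.
Hence |(3z - 4)/(z + 9) − (17/16)| < 31|z − 7|/(16·8) = (31/128)|z − 7|, which is < ϵ once |z − 7| < (128/31)ϵ.
Take δ = min(8, (128/31)ϵ). Then 0 < |z − 7| < δ forces both bounds, so |(3z - 4)/(z + 9) − (17/16)| < ϵ.

δ = min(8, (128/31)ϵ)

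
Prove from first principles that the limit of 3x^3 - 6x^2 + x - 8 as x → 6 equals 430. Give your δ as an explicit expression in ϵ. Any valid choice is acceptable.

δ = min(1, ϵ/304)

Let ϵ > 0. We want δ > 0 such that 0 < |x − 6| < δ implies |(3x^3 - 6x^2 + x - 8) − 430| < ϵ.
(3x^3 - 6x^2 + x - 8) − 430 = 3x^3 - 6x^2 + x - 438 = (x − 6)(3x^2 + 12x + 73).
So |(3x^3 - 6x^2 + x - 8) − 430| = |x − 6|·|3x^2 + 12x + 73|.
Require δ ≤ 1. Then |x − 6| < 1 gives |x| < 7, and by the triangle inequality |3x^2 + 12x + 73| ≤ 3·7^2 + 12·7 + 73 = 304.
Hence |(3x^3 - 6x^2 + x - 8) − 430| ≤ 304|x − 6| < ϵ provided |x − 6| < ϵ/304.
Choosing δ = min(1, ϵ/304) ensures both conditions, hence |(3x^3 - 6x^2 + x - 8) − 430| < ϵ.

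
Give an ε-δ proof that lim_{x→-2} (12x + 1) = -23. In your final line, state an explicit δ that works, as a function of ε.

δ = ε/12

Let ε > 0 be given. We need δ > 0 so that 0 < |x + 2| < δ implies |(12x + 1) + 23| < ε.
Since (12x + 1) + 23 = 12(x + 2), we have |(12x + 1) + 23| = 12|x + 2|.
So 12|x + 2| < ε exactly when |x + 2| < ε/12.
Take δ = ε/12. If 0 < |x + 2| < δ then |(12x + 1) + 23| = 12|x + 2| < 12·(ε/12) = ε.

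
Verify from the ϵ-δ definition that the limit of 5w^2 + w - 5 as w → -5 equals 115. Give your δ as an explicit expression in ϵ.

δ = min(1, ϵ/54)

Let ϵ > 0 be given. We want δ > 0 such that 0 < |w + 5| < δ implies |(5w^2 + w - 5) − 115| < ϵ.
(5w^2 + w - 5) − 115 = 5w^2 + w - 120 = (w + 5)(5w - 24).
So |(5w^2 + w - 5) − 115| = |w + 5|·|5w - 24|.
Assume first that |w + 5| < 1, so |w| < 6. Then |5w - 24| ≤ 5·6 + 24 = 54.
Hence |(5w^2 + w - 5) − 115| ≤ 54|w + 5| < ϵ provided |w + 5| < ϵ/54.
Take δ = min(1, ϵ/54). Then 0 < |w + 5| < δ gives both |w + 5| < 1 and |w + 5| < ϵ/54, so |(5w^2 + w - 5) − 115| < ϵ.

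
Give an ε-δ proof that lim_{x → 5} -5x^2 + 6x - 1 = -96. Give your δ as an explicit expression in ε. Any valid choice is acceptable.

δ = min(2, ε/54)

Let ε > 0. We want δ > 0 such that 0 < |x − 5| < δ implies |(-5x^2 + 6x - 1) + 96| < ε.
(-5x^2 + 6x - 1) + 96 = -5x^2 + 6x + 95 = (x − 5)(-5x - 19).
So |(-5x^2 + 6x - 1) + 96| = |x − 5|·|-5x - 19|.
Assume first that |x − 5| < 2, so |x| < 7. Then |-5x - 19| ≤ 5·7 + 19 = 54.
Hence |(-5x^2 + 6x - 1) + 96| ≤ 54|x − 5| < ε provided |x − 5| < ε/54.
Choosing δ = min(2, ε/54) ensures both conditions, hence |(-5x^2 + 6x - 1) + 96| < ε.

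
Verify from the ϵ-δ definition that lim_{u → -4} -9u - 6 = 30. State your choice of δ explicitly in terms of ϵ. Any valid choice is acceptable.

δ = ϵ/9

Let ϵ > 0 be given. We need δ > 0 so that 0 < |u + 4| < δ implies |(-9u - 6) − 30| < ϵ.
Since (-9u - 6) − 30 = -9(u + 4), we have |(-9u - 6) − 30| = 9|u + 4|.
Thus it suffices that |u + 4| < ϵ/9.
Choosing δ = ϵ/9 gives |(-9u - 6) − 30| = 9|u + 4| < ϵ whenever |u + 4| < δ.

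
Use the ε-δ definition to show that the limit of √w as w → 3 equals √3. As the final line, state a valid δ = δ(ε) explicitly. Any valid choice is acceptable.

δ = min(3, √3·ε)

Fix ε > 0. We want δ > 0 such that 0 < |w − 3| < δ implies |√w − √3| < ε.
Rationalise: √w − √3 = (w − 3)/(√w + √3), so |√w − √3| = |w − 3|/(√w + √3).
Restrict δ ≤ 3 so that |w − 3| < 3 forces w > 0, and then √w + √3 > √3.
Hence |√w − √3| < |w − 3|/√3, which is < ε once |w − 3| < √3·ε.
Take δ = min(3, √3·ε). If 0 < |w − 3| < δ then w > 0 and |√w − √3| < |w − 3|/√3 < ε.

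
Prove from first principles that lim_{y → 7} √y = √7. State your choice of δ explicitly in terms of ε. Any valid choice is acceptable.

Let ε > 0 be given. We want δ > 0 such that 0 < |y − 7| < δ implies |√y − √7| < ε.
Rationalise: √y − √7 = (y − 7)/(√y + √7), so |√y − √7| = |y − 7|/(√y + √7).
Restrict δ ≤ 7 so that |y − 7| < 7 forces y > 0, and then √y + √7 > √7.
Hence |√y − √7| < |y − 7|/√7, which is < ε once |y − 7| < √7·ε.
Take δ = min(7, √7·ε). If 0 < |y − 7| < δ then y > 0 and |√y − √7| < |y − 7|/√7 < ε.

δ = min(7, √7·ε)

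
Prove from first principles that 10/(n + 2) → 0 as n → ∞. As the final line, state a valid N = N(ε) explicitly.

N = 10/ε

Fix ε > 0. For n ≥ 1, |10/(n + 2) − 0| = 10/(n + 2) ≤ 10/n.
We need 10/n < ε, i.e. n > 10/ε.
Take N = 10/ε. If n > N then |10/(n + 2)| ≤ 10/n < ε.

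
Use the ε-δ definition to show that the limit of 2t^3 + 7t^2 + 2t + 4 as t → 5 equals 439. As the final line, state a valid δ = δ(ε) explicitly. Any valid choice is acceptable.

Fix ε > 0. We want δ > 0 such that 0 < |t − 5| < δ implies |(2t^3 + 7t^2 + 2t + 4) − 439| < ε.
(2t^3 + 7t^2 + 2t + 4) − 439 = 2t^3 + 7t^2 + 2t - 435 = (t − 5)(2t^2 + 17t + 87).
So |(2t^3 + 7t^2 + 2t + 4) − 439| = |t − 5|·|2t^2 + 17t + 87|.
Require δ ≤ 1. Then |t − 5| < 1 gives |t| < 6, and by the triangle inequality |2t^2 + 17t + 87| ≤ 2·6^2 + 17·6 + 87 = 261.
Hence |(2t^3 + 7t^2 + 2t + 4) − 439| ≤ 261|t − 5| < ε provided |t − 5| < ε/261.
Choosing δ = min(1, ε/261) ensures both conditions, hence |(2t^3 + 7t^2 + 2t + 4) − 439| < ε.

δ = min(1, ε/261)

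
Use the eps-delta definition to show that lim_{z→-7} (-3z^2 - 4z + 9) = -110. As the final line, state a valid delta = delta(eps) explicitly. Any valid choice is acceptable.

delta = min(2, eps/44)

Let eps > 0 be given. We want delta > 0 such that 0 < |z + 7| < delta implies |(-3z^2 - 4z + 9) + 110| < eps.
(-3z^2 - 4z + 9) + 110 = -3z^2 - 4z + 119 = (z + 7)(-3z + 17).
So |(-3z^2 - 4z + 9) + 110| = |z + 7|·|-3z + 17|.
Assume first that |z + 7| < 2, so |z| < 9. Then |-3z + 17| ≤ 3·9 + 17 = 44.
Hence |(-3z^2 - 4z + 9) + 110| ≤ 44|z + 7| < eps provided |z + 7| < eps/44.
Choosing delta = min(2, eps/44) ensures both conditions, hence |(-3z^2 - 4z + 9) + 110| < eps.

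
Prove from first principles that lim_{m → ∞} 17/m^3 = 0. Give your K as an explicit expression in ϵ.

K = (17/ϵ)^{1/3}

Suppose ϵ > 0. For m ≥ 1, |17/m^3 − 0| = 17/m^3.
17/m^3 < ϵ ⇔ m^3 > 17/ϵ ⇔ m > (17/ϵ)^{1/3}.
Take K = (17/ϵ)^{1/3}. Then m > K implies 17/m^3 < ϵ.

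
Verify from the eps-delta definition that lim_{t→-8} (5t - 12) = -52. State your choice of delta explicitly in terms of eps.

Fix eps > 0. We need delta > 0 so that 0 < |t + 8| < delta implies |(5t - 12) + 52| < eps.
Since (5t - 12) + 52 = 5(t + 8), we have |(5t - 12) + 52| = 5|t + 8|.
Thus it suffices that |t + 8| < eps/5.
Take delta = eps/5. If 0 < |t + 8| < delta then |(5t - 12) + 52| = 5|t + 8| < 5·(eps/5) = eps.

delta = eps/5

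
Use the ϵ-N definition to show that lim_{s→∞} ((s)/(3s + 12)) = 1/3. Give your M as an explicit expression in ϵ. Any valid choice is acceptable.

M = (4/3)/ϵ

Let ϵ > 0. We seek M > 0 such that s > M implies |(s)/(3s + 12) − (1/3)| < ϵ.
(s)/(3s + 12) − (1/3) = (3(s) − (3s + 12)) / (3(3s + 12)) = -12/(3(3s + 12)).
For s > 0 we have 3s + 12 > 3s, so |(s)/(3s + 12) − (1/3)| = 12/(3(3s + 12)) < 12/(3·3s) = (4/3)/s.
Thus |(s)/(3s + 12) − (1/3)| < ϵ whenever s > (4/3)/ϵ.
Take M = (4/3)/ϵ. If s > M then |(s)/(3s + 12) − (1/3)| < (4/3)/s < ϵ.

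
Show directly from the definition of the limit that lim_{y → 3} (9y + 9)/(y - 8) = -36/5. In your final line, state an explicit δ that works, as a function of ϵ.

Suppose ϵ > 0. We want δ > 0 with 0 < |y − 3| < δ ⇒ |(9y + 9)/(y - 8) + 36/5| < ϵ.
Combining over a common denominator, (9y + 9)/(y - 8) + 36/5 = [(9y + 9)·(-5) − 36·(y - 8)] / [(-5)·(y - 8)] = -81(y − 3) / ((-5)(y - 8)).
So |(9y + 9)/(y - 8) + 36/5| = 81|y − 3| / (5·|y − 8|).
Require δ ≤ 5/2, so |y − 8| ≥ |-5| − |y − 3| > 5 − 5/2 = 5/2.
Hence |(9y + 9)/(y - 8) + 36/5| < 81|y − 3|/(5·(5/2)) = (162/25)|y − 3|, which is < ϵ once |y − 3| < (25/162)ϵ.
Take δ = min(5/2, (25/162)ϵ). Then 0 < |y − 3| < δ forces both bounds, so |(9y + 9)/(y - 8) + 36/5| < ϵ.

δ = min(5/2, (25/162)ϵ)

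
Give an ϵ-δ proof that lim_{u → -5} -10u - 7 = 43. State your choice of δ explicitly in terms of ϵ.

δ = ϵ/10

Fix ϵ > 0. We need δ > 0 so that 0 < |u + 5| < δ implies |(-10u - 7) − 43| < ϵ.
|(-10u - 7) − 43| = |-10u - 50| = 10|u + 5|.
Thus it suffices that |u + 5| < ϵ/10.
Take δ = ϵ/10. If 0 < |u + 5| < δ then |(-10u - 7) − 43| = 10|u + 5| < 10·(ϵ/10) = ϵ.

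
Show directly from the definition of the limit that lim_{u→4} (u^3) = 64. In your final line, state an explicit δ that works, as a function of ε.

δ = min(2, ε/76)

Let ε > 0 be given. We seek δ > 0 with 0 < |u − 4| < δ ⇒ |u^3 − 64| < ε.
Factor: u^3 − 64 = (u − 4)(u^2 + 4u + 16), so |u^3 − 64| = |u − 4|·|u^2 + 4u + 16|.
Impose δ ≤ 2 so that |u| < 6; then |u^2 + 4u + 16| ≤ 76.
Hence |u^3 − 64| ≤ 76|u − 4|, which is < ε once |u − 4| < ε/76.
Take δ = min(2, ε/76). If 0 < |u − 4| < δ then both bounds hold and |u^3 − 64| ≤ 76|u − 4| < 76·(ε/76) = ε.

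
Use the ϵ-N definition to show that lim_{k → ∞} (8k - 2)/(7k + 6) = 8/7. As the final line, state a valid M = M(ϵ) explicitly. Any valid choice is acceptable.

M = (62/49)/ϵ

Suppose ϵ > 0. For k ≥ 1, |(8k - 2)/(7k + 6) − (8/7)| = |-62|/(7(7k + 6)) = 62/(7(7k + 6)).
Since 7k + 6 ≥ 7k for k ≥ 1, this is ≤ 62/(7·7k) = (62/49)/k.
So |(8k - 2)/(7k + 6) − (8/7)| < ϵ whenever k > (62/49)/ϵ.
Take M = (62/49)/ϵ. If k > M then |(8k - 2)/(7k + 6) − (8/7)| ≤ (62/49)/k < ϵ.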